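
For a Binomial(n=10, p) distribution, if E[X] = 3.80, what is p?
p = 0.38

For a Binomial(n, p) distribution:
E[X] = n × p

Given n = 10 and E[X] = 3.80:
3.80 = 10 × p
p = 3.80 / 10 = 0.38

Verification: Binomial(10, 0.38) has E[X] = 3.80 ✓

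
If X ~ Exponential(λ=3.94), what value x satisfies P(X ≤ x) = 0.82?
0.4352

We have X ~ Exponential(λ=3.94).

We want to find x such that P(X ≤ x) = 0.82.

This is the 82nd percentile, which means 82% of values fall below this point.

Using the inverse CDF (quantile function):
x = F⁻¹(0.82) = 0.4352

Verification: P(X ≤ 0.4352) = 0.82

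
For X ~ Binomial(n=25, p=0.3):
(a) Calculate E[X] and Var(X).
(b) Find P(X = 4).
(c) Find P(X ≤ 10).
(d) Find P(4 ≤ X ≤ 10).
(a) E[X] = 7.5000, Var(X) = 5.2500
(b) P(X = 4) = 0.057231
(c) P(X ≤ 10) = 0.902200
(d) P(4 ≤ X ≤ 10) = 0.868959

We have X ~ Binomial(n=25, p=0.3).

(a) Moments:
E[X] = 7.5000
Var(X) = 5.2500
σ = √Var(X) = 2.2913

(b) Point probability using PMF:
P(X = 4) = 0.057231

(c) Cumulative probability using CDF:
P(X ≤ 10) = F(10) = 0.902200

(d) Range probability:
P(4 ≤ X ≤ 10) = P(X ≤ 10) - P(X ≤ 3)
                   = F(10) - F(3)
                   = 0.902200 - 0.033241
                   = 0.868959

This means approximately 86.9% of outcomes fall in the interval [4, 10].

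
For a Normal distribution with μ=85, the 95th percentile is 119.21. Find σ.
σ = 20.7982

For X ~ Normal(μ, σ), the p-th percentile satisfies x = μ + z_p × σ,
where z_p = Φ⁻¹(p) is the standard normal quantile.

Step 1: z_{0.95} = Φ⁻¹(0.95) = 1.6449

Step 2: Solve for σ:
119.21 = 85 + 1.6449 × σ
σ = (119.21 - 85) / 1.6449
σ = 34.21 / 1.6449
σ = 20.7982

Verification: μ + z × σ = 85 + 1.6449 × 20.7982 = 119.21 ✓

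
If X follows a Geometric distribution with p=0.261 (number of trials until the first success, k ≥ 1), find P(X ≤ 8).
0.911048

We have X ~ Geometric(p=0.261) (number of trials until the first success, k ≥ 1).

The CDF gives us P(X ≤ k).

Using the CDF:
P(X ≤ 8) = 0.911048

This means there's approximately a 91.1% chance that X is at most 8.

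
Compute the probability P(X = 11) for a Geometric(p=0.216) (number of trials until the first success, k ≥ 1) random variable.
0.018950

We have X ~ Geometric(p=0.216) (number of trials until the first success, k ≥ 1).

For a Geometric distribution, the PMF gives us the probability of each outcome.

Using the PMF formula:
P(X = 11) = 0.018950

Rounded to 4 decimal places: 0.0190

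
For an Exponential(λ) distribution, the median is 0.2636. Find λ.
λ = 2.6295

For X ~ Exponential(λ), the CDF is F(x) = 1 - e^(-λx).
The median m satisfies F(m) = 0.5:
1 - e^(-λm) = 0.5
e^(-λm) = 0.5
λm = ln(2)
m = ln(2) / λ

Given m = 0.2636:
λ = ln(2) / 0.2636 = 0.693147 / 0.2636 = 2.6295

Verification: ln(2) / 2.6295 = 0.2636 ✓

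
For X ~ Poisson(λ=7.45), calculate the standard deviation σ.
2.7295

We have X ~ Poisson(λ=7.45).

For a Poisson distribution with λ=7.45:
σ = √Var(X) = 2.7295

The standard deviation is the square root of the variance.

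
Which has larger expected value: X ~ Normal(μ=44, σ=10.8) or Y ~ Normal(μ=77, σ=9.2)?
Y has larger mean (77.0000 > 44.0000)

Compute the expected value for each distribution:

X ~ Normal(μ=44, σ=10.8):
E[X] = 44.0000

Y ~ Normal(μ=77, σ=9.2):
E[Y] = 77.0000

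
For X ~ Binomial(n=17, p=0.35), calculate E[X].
5.9500

We have X ~ Binomial(n=17, p=0.35).

For a Binomial distribution with n=17, p=0.35:
E[X] = 5.9500

This is the expected (average) value of X.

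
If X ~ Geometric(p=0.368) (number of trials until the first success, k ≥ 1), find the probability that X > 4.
0.159540

We have X ~ Geometric(p=0.368) (number of trials until the first success, k ≥ 1).

P(X > 4) = 1 - P(X ≤ 4)
                = 1 - F(4)
                = 1 - 0.840460
                = 0.159540

So there's approximately a 16.0% chance that X exceeds 4.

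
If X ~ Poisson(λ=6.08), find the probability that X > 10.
0.046014

We have X ~ Poisson(λ=6.08).

P(X > 10) = 1 - P(X ≤ 10)
                = 1 - F(10)
                = 1 - 0.953986
                = 0.046014

So there's approximately a 4.6% chance that X exceeds 10.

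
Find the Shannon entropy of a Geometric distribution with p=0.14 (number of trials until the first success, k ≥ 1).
2.8926 nats

We have X ~ Geometric(p=0.14) (number of trials until the first success, k ≥ 1).

The Shannon entropy measures the uncertainty or information content of the distribution.

For a Geometric distribution with p=0.14 (number of trials until the first success, k ≥ 1):
H(X) = 2.8926 nats

(In bits, this would be 4.1731 bits.)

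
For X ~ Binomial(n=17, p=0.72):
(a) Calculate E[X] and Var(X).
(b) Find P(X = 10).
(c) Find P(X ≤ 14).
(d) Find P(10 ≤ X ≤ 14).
(a) E[X] = 12.2400, Var(X) = 3.4272
(b) P(X = 10) = 0.098244
(c) P(X ≤ 14) = 0.894177
(d) P(10 ≤ X ≤ 14) = 0.820315

We have X ~ Binomial(n=17, p=0.72).

(a) Moments:
E[X] = 12.2400
Var(X) = 3.4272
σ = √Var(X) = 1.8513

(b) Point probability using PMF:
P(X = 10) = 0.098244

(c) Cumulative probability using CDF:
P(X ≤ 14) = F(14) = 0.894177

(d) Range probability:
P(10 ≤ X ≤ 14) = P(X ≤ 14) - P(X ≤ 9)
                   = F(14) - F(9)
                   = 0.894177 - 0.073862
                   = 0.820315

This means approximately 82.0% of outcomes fall in the interval [10, 14].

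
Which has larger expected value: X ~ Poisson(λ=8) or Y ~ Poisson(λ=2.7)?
X has larger mean (8.0000 > 2.7000)

Compute the expected value for each distribution:

X ~ Poisson(λ=8):
E[X] = 8.0000

Y ~ Poisson(λ=2.7):
E[Y] = 2.7000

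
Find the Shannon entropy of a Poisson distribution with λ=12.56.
2.6773 nats

We have X ~ Poisson(λ=12.56).

The Shannon entropy measures the uncertainty or information content of the distribution.

For a Poisson distribution with λ=12.56:
H(X) = 2.6773 nats

(In bits, this would be 3.8625 bits.)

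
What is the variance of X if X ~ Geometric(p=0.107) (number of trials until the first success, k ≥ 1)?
77.9981

We have X ~ Geometric(p=0.107) (number of trials until the first success, k ≥ 1).

For a Geometric distribution with p=0.107 (number of trials until the first success, k ≥ 1):
Var(X) = 77.9981

The variance measures the spread of the distribution around the mean.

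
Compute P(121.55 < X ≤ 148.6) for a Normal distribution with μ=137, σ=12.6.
0.711316

We have X ~ Normal(μ=137, σ=12.6).

To find P(121.55 < X ≤ 148.6), we use:
P(121.55 < X ≤ 148.6) = P(X ≤ 148.6) - P(X ≤ 121.55)
                 = F(148.6) - F(121.55)
                 = 0.821379 - 0.110064
                 = 0.711316

So there's approximately a 71.1% chance that X falls in this range.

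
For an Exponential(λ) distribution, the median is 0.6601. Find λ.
λ = 1.0501

For X ~ Exponential(λ), the CDF is F(x) = 1 - e^(-λx).
The median m satisfies F(m) = 0.5:
1 - e^(-λm) = 0.5
e^(-λm) = 0.5
λm = ln(2)
m = ln(2) / λ

Given m = 0.6601:
λ = ln(2) / 0.6601 = 0.693147 / 0.6601 = 1.0501

Verification: ln(2) / 1.0501 = 0.6601 ✓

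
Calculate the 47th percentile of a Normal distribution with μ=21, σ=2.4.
20.8194

We have X ~ Normal(μ=21, σ=2.4).

We want to find x such that P(X ≤ x) = 0.47.

This is the 47th percentile, which means 47% of values fall below this point.

Using the inverse CDF (quantile function):
x = F⁻¹(0.47) = 20.8194

Verification: P(X ≤ 20.8194) = 0.47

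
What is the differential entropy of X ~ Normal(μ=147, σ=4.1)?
2.8299 nats

We have X ~ Normal(μ=147, σ=4.1).

The differential entropy measures the uncertainty or information content of the distribution.

For a Normal distribution with μ=147, σ=4.1:
h(X) = 2.8299 nats

(In bits, this would be 4.0827 bits.)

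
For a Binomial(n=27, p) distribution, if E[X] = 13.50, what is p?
p = 0.5

For a Binomial(n, p) distribution:
E[X] = n × p

Given n = 27 and E[X] = 13.50:
13.50 = 27 × p
p = 13.50 / 27 = 0.5

Verification: Binomial(27, 0.5) has E[X] = 13.50 ✓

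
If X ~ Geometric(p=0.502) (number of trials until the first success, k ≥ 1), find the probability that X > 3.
0.123506

We have X ~ Geometric(p=0.502) (number of trials until the first success, k ≥ 1).

P(X > 3) = 1 - P(X ≤ 3)
                = 1 - F(3)
                = 1 - 0.876494
                = 0.123506

So there's approximately a 12.4% chance that X exceeds 3.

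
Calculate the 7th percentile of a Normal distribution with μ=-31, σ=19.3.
-59.4828

We have X ~ Normal(μ=-31, σ=19.3).

We want to find x such that P(X ≤ x) = 0.07.

This is the 7th percentile, which means 7% of values fall below this point.

Using the inverse CDF (quantile function):
x = F⁻¹(0.07) = -59.4828

Verification: P(X ≤ -59.4828) = 0.07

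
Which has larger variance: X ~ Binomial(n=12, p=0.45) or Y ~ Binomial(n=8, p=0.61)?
X has larger variance (2.9700 > 1.9032)

Compute the variance for each distribution:

X ~ Binomial(n=12, p=0.45):
Var(X) = 2.9700

Y ~ Binomial(n=8, p=0.61):
Var(Y) = 1.9032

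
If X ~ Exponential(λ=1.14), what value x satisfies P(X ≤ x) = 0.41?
0.4628

We have X ~ Exponential(λ=1.14).

We want to find x such that P(X ≤ x) = 0.41.

This is the 41st percentile, which means 41% of values fall below this point.

Using the inverse CDF (quantile function):
x = F⁻¹(0.41) = 0.4628

Verification: P(X ≤ 0.4628) = 0.41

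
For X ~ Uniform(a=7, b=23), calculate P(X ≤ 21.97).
0.935625

We have X ~ Uniform(a=7, b=23).

The CDF gives us P(X ≤ k).

Using the CDF:
P(X ≤ 21.97) = 0.935625

This means there's approximately a 93.6% chance that X is at most 21.97.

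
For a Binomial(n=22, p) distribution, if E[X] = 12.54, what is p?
p = 0.57

For a Binomial(n, p) distribution:
E[X] = n × p

Given n = 22 and E[X] = 12.54:
12.54 = 22 × p
p = 12.54 / 22 = 0.57

Verification: Binomial(22, 0.57) has E[X] = 12.54 ✓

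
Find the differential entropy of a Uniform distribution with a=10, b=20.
2.3026 nats

We have X ~ Uniform(a=10, b=20).

The differential entropy measures the uncertainty or information content of the distribution.

For a Uniform distribution with a=10, b=20:
h(X) = 2.3026 nats

(In bits, this would be 3.3219 bits.)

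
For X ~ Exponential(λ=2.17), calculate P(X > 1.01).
0.111727

We have X ~ Exponential(λ=2.17).

P(X > 1.01) = 1 - P(X ≤ 1.01)
                = 1 - F(1.01)
                = 1 - 0.888273
                = 0.111727

So there's approximately a 11.2% chance that X exceeds 1.01.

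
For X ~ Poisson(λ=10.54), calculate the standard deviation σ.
3.2465

We have X ~ Poisson(λ=10.54).

For a Poisson distribution with λ=10.54:
σ = √Var(X) = 3.2465

The standard deviation is the square root of the variance.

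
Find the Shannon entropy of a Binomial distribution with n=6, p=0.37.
1.5750 nats

We have X ~ Binomial(n=6, p=0.37).

The Shannon entropy measures the uncertainty or information content of the distribution.

For a Binomial distribution with n=6, p=0.37:
H(X) = 1.5750 nats

(In bits, this would be 2.2722 bits.)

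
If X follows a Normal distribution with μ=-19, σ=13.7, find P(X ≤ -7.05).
0.808467

We have X ~ Normal(μ=-19, σ=13.7).

The CDF gives us P(X ≤ k).

Using the CDF:
P(X ≤ -7.05) = 0.808467

This means there's approximately a 80.8% chance that X is at most -7.05.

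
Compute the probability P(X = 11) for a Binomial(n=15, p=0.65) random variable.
0.179247

We have X ~ Binomial(n=15, p=0.65).

For a Binomial distribution, the PMF gives us the probability of each outcome.

Using the PMF formula:
P(X = 11) = 0.179247

Rounded to 4 decimal places: 0.1792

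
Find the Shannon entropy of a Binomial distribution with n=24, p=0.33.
2.2512 nats

We have X ~ Binomial(n=24, p=0.33).

The Shannon entropy measures the uncertainty or information content of the distribution.

For a Binomial distribution with n=24, p=0.33:
H(X) = 2.2512 nats

(In bits, this would be 3.2478 bits.)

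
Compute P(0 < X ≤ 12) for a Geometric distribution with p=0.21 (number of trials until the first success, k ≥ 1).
0.940908

We have X ~ Geometric(p=0.21) (number of trials until the first success, k ≥ 1).

To find P(0 < X ≤ 12), we use:
P(0 < X ≤ 12) = P(X ≤ 12) - P(X ≤ 0)
                 = F(12) - F(0)
                 = 0.940908 - 0.000000
                 = 0.940908

So there's approximately a 94.1% chance that X falls in this range.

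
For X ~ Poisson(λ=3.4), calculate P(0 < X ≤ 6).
0.908774

We have X ~ Poisson(λ=3.4).

To find P(0 < X ≤ 6), we use:
P(0 < X ≤ 6) = P(X ≤ 6) - P(X ≤ 0)
                 = F(6) - F(0)
                 = 0.942147 - 0.033373
                 = 0.908774

So there's approximately a 90.9% chance that X falls in this range.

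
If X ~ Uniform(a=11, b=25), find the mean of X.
18.0000

We have X ~ Uniform(a=11, b=25).

For a Uniform distribution with a=11, b=25:
E[X] = 18.0000

This is the expected (average) value of X.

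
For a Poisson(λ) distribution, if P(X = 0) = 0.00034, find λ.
λ = 7.9866

For a Poisson(λ) distribution, the PMF at 0 is:
P(X = 0) = λ^0 e^(-λ) / 0! = e^(-λ)

Given P(X = 0) = 0.00034:
e^(-λ) = 0.00034
-λ = ln(0.00034)
λ = -ln(0.00034) = 7.9866

Verification: e^(-7.9866) = 0.00034 ✓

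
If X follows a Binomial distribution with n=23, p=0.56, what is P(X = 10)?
0.080393

We have X ~ Binomial(n=23, p=0.56).

For a Binomial distribution, the PMF gives us the probability of each outcome.

Using the PMF formula:
P(X = 10) = 0.080393

Rounded to 4 decimal places: 0.0804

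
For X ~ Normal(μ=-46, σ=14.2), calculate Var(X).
201.6400

We have X ~ Normal(μ=-46, σ=14.2).

For a Normal distribution with μ=-46, σ=14.2:
Var(X) = 201.6400

The variance measures the spread of the distribution around the mean.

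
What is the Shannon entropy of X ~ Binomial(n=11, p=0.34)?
1.8650 nats

We have X ~ Binomial(n=11, p=0.34).

The Shannon entropy measures the uncertainty or information content of the distribution.

For a Binomial distribution with n=11, p=0.34:
H(X) = 1.8650 nats

(In bits, this would be 2.6906 bits.)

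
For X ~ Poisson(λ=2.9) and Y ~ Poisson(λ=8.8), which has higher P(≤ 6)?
X has higher probability (P(X ≤ 6) = 0.9713 > P(Y ≤ 6) = 0.2256)

Compute P(≤ 6) for each distribution:

X ~ Poisson(λ=2.9):
P(X ≤ 6) = 0.9713

Y ~ Poisson(λ=8.8):
P(Y ≤ 6) = 0.2256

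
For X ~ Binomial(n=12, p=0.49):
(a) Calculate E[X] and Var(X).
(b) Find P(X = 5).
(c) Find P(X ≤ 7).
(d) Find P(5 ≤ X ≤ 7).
(a) E[X] = 5.8800, Var(X) = 2.9988
(b) P(X = 5) = 0.200769
(c) P(X ≤ 7) = 0.824906
(d) P(5 ≤ X ≤ 7) = 0.611145

We have X ~ Binomial(n=12, p=0.49).

(a) Moments:
E[X] = 5.8800
Var(X) = 2.9988
σ = √Var(X) = 1.7317

(b) Point probability using PMF:
P(X = 5) = 0.200769

(c) Cumulative probability using CDF:
P(X ≤ 7) = F(7) = 0.824906

(d) Range probability:
P(5 ≤ X ≤ 7) = P(X ≤ 7) - P(X ≤ 4)
                   = F(7) - F(4)
                   = 0.824906 - 0.213761
                   = 0.611145

This means approximately 61.1% of outcomes fall in the interval [5, 7].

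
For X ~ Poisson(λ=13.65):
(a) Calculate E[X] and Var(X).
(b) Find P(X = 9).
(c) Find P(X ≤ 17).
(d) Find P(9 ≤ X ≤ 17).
(a) E[X] = 13.6500, Var(X) = 13.6500
(b) P(X = 9) = 0.053495
(c) P(X ≤ 17) = 0.851195
(d) P(9 ≤ X ≤ 17) = 0.777657

We have X ~ Poisson(λ=13.65).

(a) Moments:
E[X] = 13.6500
Var(X) = 13.6500
σ = √Var(X) = 3.6946

(b) Point probability using PMF:
P(X = 9) = 0.053495

(c) Cumulative probability using CDF:
P(X ≤ 17) = F(17) = 0.851195

(d) Range probability:
P(9 ≤ X ≤ 17) = P(X ≤ 17) - P(X ≤ 8)
                   = F(17) - F(8)
                   = 0.851195 - 0.073538
                   = 0.777657

This means approximately 77.8% of outcomes fall in the interval [9, 17].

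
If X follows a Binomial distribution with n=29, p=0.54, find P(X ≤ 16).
0.620787

We have X ~ Binomial(n=29, p=0.54).

The CDF gives us P(X ≤ k).

Using the CDF:
P(X ≤ 16) = 0.620787

This means there's approximately a 62.1% chance that X is at most 16.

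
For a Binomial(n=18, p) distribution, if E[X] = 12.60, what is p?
p = 0.7

For a Binomial(n, p) distribution:
E[X] = n × p

Given n = 18 and E[X] = 12.60:
12.60 = 18 × p
p = 12.60 / 18 = 0.7

Verification: Binomial(18, 0.7) has E[X] = 12.60 ✓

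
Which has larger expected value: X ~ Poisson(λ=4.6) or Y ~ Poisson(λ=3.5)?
X has larger mean (4.6000 > 3.5000)

Compute the expected value for each distribution:

X ~ Poisson(λ=4.6):
E[X] = 4.6000

Y ~ Poisson(λ=3.5):
E[Y] = 3.5000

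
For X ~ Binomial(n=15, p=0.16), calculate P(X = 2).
0.278651

We have X ~ Binomial(n=15, p=0.16).

For a Binomial distribution, the PMF gives us the probability of each outcome.

Using the PMF formula:
P(X = 2) = 0.278651

Rounded to 4 decimal places: 0.2787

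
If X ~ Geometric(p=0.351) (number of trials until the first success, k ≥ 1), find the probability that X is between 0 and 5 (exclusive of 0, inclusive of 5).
0.884861

We have X ~ Geometric(p=0.351) (number of trials until the first success, k ≥ 1).

To find P(0 < X ≤ 5), we use:
P(0 < X ≤ 5) = P(X ≤ 5) - P(X ≤ 0)
                 = F(5) - F(0)
                 = 0.884861 - 0.000000
                 = 0.884861

So there's approximately a 88.5% chance that X falls in this range.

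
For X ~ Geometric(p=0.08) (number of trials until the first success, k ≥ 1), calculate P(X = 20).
0.016408

We have X ~ Geometric(p=0.08) (number of trials until the first success, k ≥ 1).

For a Geometric distribution, the PMF gives us the probability of each outcome.

Using the PMF formula:
P(X = 20) = 0.016408

Rounded to 4 decimal places: 0.0164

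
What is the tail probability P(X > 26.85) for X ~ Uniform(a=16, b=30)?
0.225000

We have X ~ Uniform(a=16, b=30).

P(X > 26.85) = 1 - P(X ≤ 26.85)
                = 1 - F(26.85)
                = 1 - 0.775000
                = 0.225000

So there's approximately a 22.5% chance that X exceeds 26.85.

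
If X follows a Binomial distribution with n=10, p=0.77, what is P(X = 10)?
0.073267

We have X ~ Binomial(n=10, p=0.77).

For a Binomial distribution, the PMF gives us the probability of each outcome.

Using the PMF formula:
P(X = 10) = 0.073267

Rounded to 4 decimal places: 0.0733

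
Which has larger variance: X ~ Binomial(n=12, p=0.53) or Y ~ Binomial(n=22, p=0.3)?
Y has larger variance (4.6200 > 2.9892)

Compute the variance for each distribution:

X ~ Binomial(n=12, p=0.53):
Var(X) = 2.9892

Y ~ Binomial(n=22, p=0.3):
Var(Y) = 4.6200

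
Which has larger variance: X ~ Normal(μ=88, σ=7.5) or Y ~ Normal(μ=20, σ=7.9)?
Y has larger variance (62.4100 > 56.2500)

Compute the variance for each distribution:

X ~ Normal(μ=88, σ=7.5):
Var(X) = 56.2500

Y ~ Normal(μ=20, σ=7.9):
Var(Y) = 62.4100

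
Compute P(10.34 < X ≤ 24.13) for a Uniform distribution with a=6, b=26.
0.689500

We have X ~ Uniform(a=6, b=26).

To find P(10.34 < X ≤ 24.13), we use:
P(10.34 < X ≤ 24.13) = P(X ≤ 24.13) - P(X ≤ 10.34)
                 = F(24.13) - F(10.34)
                 = 0.906500 - 0.217000
                 = 0.689500

So there's approximately a 69.0% chance that X falls in this range.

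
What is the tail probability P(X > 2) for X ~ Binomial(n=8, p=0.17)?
0.141160

We have X ~ Binomial(n=8, p=0.17).

P(X > 2) = 1 - P(X ≤ 2)
                = 1 - F(2)
                = 1 - 0.858840
                = 0.141160

So there's approximately a 14.1% chance that X exceeds 2.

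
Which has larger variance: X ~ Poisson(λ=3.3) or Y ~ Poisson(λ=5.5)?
Y has larger variance (5.5000 > 3.3000)

Compute the variance for each distribution:

X ~ Poisson(λ=3.3):
Var(X) = 3.3000

Y ~ Poisson(λ=5.5):
Var(Y) = 5.5000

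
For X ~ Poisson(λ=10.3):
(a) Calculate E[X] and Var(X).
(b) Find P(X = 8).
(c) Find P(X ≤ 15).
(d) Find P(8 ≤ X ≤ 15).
(a) E[X] = 10.3000, Var(X) = 10.3000
(b) P(X = 8) = 0.105668
(c) P(X ≤ 15) = 0.940048
(d) P(8 ≤ X ≤ 15) = 0.745645

We have X ~ Poisson(λ=10.3).

(a) Moments:
E[X] = 10.3000
Var(X) = 10.3000
σ = √Var(X) = 3.2094

(b) Point probability using PMF:
P(X = 8) = 0.105668

(c) Cumulative probability using CDF:
P(X ≤ 15) = F(15) = 0.940048

(d) Range probability:
P(8 ≤ X ≤ 15) = P(X ≤ 15) - P(X ≤ 7)
                   = F(15) - F(7)
                   = 0.940048 - 0.194403
                   = 0.745645

This means approximately 74.6% of outcomes fall in the interval [8, 15].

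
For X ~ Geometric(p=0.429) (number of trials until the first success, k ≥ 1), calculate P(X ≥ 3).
0.326041

We have X ~ Geometric(p=0.429) (number of trials until the first success, k ≥ 1).

For discrete distributions, P(X ≥ 3) = 1 - P(X ≤ 2).

P(X ≤ 2) = 0.673959
P(X ≥ 3) = 1 - 0.673959 = 0.326041

So there's approximately a 32.6% chance that X is at least 3.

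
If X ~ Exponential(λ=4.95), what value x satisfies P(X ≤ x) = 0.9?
0.4652

We have X ~ Exponential(λ=4.95).

We want to find x such that P(X ≤ x) = 0.9.

This is the 90th percentile, which means 90% of values fall below this point.

Using the inverse CDF (quantile function):
x = F⁻¹(0.9) = 0.4652

Verification: P(X ≤ 0.4652) = 0.9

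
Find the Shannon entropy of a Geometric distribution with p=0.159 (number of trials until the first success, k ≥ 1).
2.7548 nats

We have X ~ Geometric(p=0.159) (number of trials until the first success, k ≥ 1).

The Shannon entropy measures the uncertainty or information content of the distribution.

For a Geometric distribution with p=0.159 (number of trials until the first success, k ≥ 1):
H(X) = 2.7548 nats

(In bits, this would be 3.9743 bits.)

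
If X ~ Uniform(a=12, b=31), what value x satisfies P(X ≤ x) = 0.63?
23.9700

We have X ~ Uniform(a=12, b=31).

We want to find x such that P(X ≤ x) = 0.63.

This is the 63rd percentile, which means 63% of values fall below this point.

Using the inverse CDF (quantile function):
x = F⁻¹(0.63) = 23.9700

Verification: P(X ≤ 23.9700) = 0.63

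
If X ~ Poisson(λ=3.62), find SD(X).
1.9026

We have X ~ Poisson(λ=3.62).

For a Poisson distribution with λ=3.62:
σ = √Var(X) = 1.9026

The standard deviation is the square root of the variance.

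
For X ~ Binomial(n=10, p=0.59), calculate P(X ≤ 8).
0.959371

We have X ~ Binomial(n=10, p=0.59).

The CDF gives us P(X ≤ k).

Using the CDF:
P(X ≤ 8) = 0.959371

This means there's approximately a 95.9% chance that X is at most 8.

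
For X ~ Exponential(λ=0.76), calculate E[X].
1.3158

We have X ~ Exponential(λ=0.76).

For an Exponential distribution with λ=0.76:
E[X] = 1.3158

This is the expected (average) value of X.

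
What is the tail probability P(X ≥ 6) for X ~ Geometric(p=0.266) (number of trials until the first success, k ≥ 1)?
0.213049

We have X ~ Geometric(p=0.266) (number of trials until the first success, k ≥ 1).

For discrete distributions, P(X ≥ 6) = 1 - P(X ≤ 5).

P(X ≤ 5) = 0.786951
P(X ≥ 6) = 1 - 0.786951 = 0.213049

So there's approximately a 21.3% chance that X is at least 6.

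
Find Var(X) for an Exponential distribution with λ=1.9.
0.2770

We have X ~ Exponential(λ=1.9).

For an Exponential distribution with λ=1.9:
Var(X) = 0.2770

The variance measures the spread of the distribution around the mean.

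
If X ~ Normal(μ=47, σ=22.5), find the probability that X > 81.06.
0.065041

We have X ~ Normal(μ=47, σ=22.5).

P(X > 81.06) = 1 - P(X ≤ 81.06)
                = 1 - F(81.06)
                = 1 - 0.934959
                = 0.065041

So there's approximately a 6.5% chance that X exceeds 81.06.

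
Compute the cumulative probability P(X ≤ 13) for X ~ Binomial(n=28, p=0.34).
0.941170

We have X ~ Binomial(n=28, p=0.34).

The CDF gives us P(X ≤ k).

Using the CDF:
P(X ≤ 13) = 0.941170

This means there's approximately a 94.1% chance that X is at most 13.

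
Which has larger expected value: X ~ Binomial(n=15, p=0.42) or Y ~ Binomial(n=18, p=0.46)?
Y has larger mean (8.2800 > 6.3000)

Compute the expected value for each distribution:

X ~ Binomial(n=15, p=0.42):
E[X] = 6.3000

Y ~ Binomial(n=18, p=0.46):
E[Y] = 8.2800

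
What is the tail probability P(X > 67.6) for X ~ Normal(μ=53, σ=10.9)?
0.090212

We have X ~ Normal(μ=53, σ=10.9).

P(X > 67.6) = 1 - P(X ≤ 67.6)
                = 1 - F(67.6)
                = 1 - 0.909788
                = 0.090212

So there's approximately a 9.0% chance that X exceeds 67.6.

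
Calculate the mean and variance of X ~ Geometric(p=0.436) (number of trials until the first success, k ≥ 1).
E[X] = 2.2936, Var(X) = 2.9669

We have X ~ Geometric(p=0.436) (number of trials until the first success, k ≥ 1).

For a Geometric distribution with p=0.436 (number of trials until the first success, k ≥ 1):

Expected value:
E[X] = 2.2936

Variance:
Var(X) = 2.9669

Standard deviation:
σ = √Var(X) = 1.7225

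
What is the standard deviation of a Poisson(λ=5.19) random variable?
2.2782

We have X ~ Poisson(λ=5.19).

For a Poisson distribution with λ=5.19:
σ = √Var(X) = 2.2782

The standard deviation is the square root of the variance.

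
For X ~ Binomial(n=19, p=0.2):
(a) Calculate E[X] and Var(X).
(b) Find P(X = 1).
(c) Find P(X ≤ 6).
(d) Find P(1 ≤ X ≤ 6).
(a) E[X] = 3.8000, Var(X) = 3.0400
(b) P(X = 1) = 0.068455
(c) P(X ≤ 6) = 0.932400
(d) P(1 ≤ X ≤ 6) = 0.917988

We have X ~ Binomial(n=19, p=0.2).

(a) Moments:
E[X] = 3.8000
Var(X) = 3.0400
σ = √Var(X) = 1.7436

(b) Point probability using PMF:
P(X = 1) = 0.068455

(c) Cumulative probability using CDF:
P(X ≤ 6) = F(6) = 0.932400

(d) Range probability:
P(1 ≤ X ≤ 6) = P(X ≤ 6) - P(X ≤ 0)
                   = F(6) - F(0)
                   = 0.932400 - 0.014412
                   = 0.917988

This means approximately 91.8% of outcomes fall in the interval [1, 6].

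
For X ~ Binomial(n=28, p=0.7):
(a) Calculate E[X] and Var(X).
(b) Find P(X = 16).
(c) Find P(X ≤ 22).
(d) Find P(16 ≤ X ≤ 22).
(a) E[X] = 19.6000, Var(X) = 5.8800
(b) P(X = 16) = 0.053729
(c) P(X ≤ 22) = 0.887211
(d) P(16 ≤ X ≤ 22) = 0.838107

We have X ~ Binomial(n=28, p=0.7).

(a) Moments:
E[X] = 19.6000
Var(X) = 5.8800
σ = √Var(X) = 2.4249

(b) Point probability using PMF:
P(X = 16) = 0.053729

(c) Cumulative probability using CDF:
P(X ≤ 22) = F(22) = 0.887211

(d) Range probability:
P(16 ≤ X ≤ 22) = P(X ≤ 22) - P(X ≤ 15)
                   = F(22) - F(15)
                   = 0.887211 - 0.049104
                   = 0.838107

This means approximately 83.8% of outcomes fall in the interval [16, 22].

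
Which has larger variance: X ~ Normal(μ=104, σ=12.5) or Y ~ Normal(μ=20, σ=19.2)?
Y has larger variance (368.6400 > 156.2500)

Compute the variance for each distribution:

X ~ Normal(μ=104, σ=12.5):
Var(X) = 156.2500

Y ~ Normal(μ=20, σ=19.2):
Var(Y) = 368.6400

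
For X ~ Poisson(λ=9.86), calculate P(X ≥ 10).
0.524437

We have X ~ Poisson(λ=9.86).

For discrete distributions, P(X ≥ 10) = 1 - P(X ≤ 9).

P(X ≤ 9) = 0.475563
P(X ≥ 10) = 1 - 0.475563 = 0.524437

So there's approximately a 52.4% chance that X is at least 10.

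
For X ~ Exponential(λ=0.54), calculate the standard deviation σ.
1.8519

We have X ~ Exponential(λ=0.54).

For an Exponential distribution with λ=0.54:
σ = √Var(X) = 1.8519

The standard deviation is the square root of the variance.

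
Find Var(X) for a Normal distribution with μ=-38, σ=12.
144.0000

We have X ~ Normal(μ=-38, σ=12).

For a Normal distribution with μ=-38, σ=12:
Var(X) = 144.0000

The variance measures the spread of the distribution around the mean.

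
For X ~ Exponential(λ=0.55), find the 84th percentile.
3.3320

We have X ~ Exponential(λ=0.55).

We want to find x such that P(X ≤ x) = 0.84.

This is the 84th percentile, which means 84% of values fall below this point.

Using the inverse CDF (quantile function):
x = F⁻¹(0.84) = 3.3320

Verification: P(X ≤ 3.3320) = 0.84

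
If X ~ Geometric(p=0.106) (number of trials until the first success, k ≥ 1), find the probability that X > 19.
0.118963

We have X ~ Geometric(p=0.106) (number of trials until the first success, k ≥ 1).

P(X > 19) = 1 - P(X ≤ 19)
                = 1 - F(19)
                = 1 - 0.881037
                = 0.118963

So there's approximately a 11.9% chance that X exceeds 19.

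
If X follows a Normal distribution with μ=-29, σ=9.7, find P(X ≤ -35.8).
0.241642

We have X ~ Normal(μ=-29, σ=9.7).

The CDF gives us P(X ≤ k).

Using the CDF:
P(X ≤ -35.8) = 0.241642

This means there's approximately a 24.2% chance that X is at most -35.8.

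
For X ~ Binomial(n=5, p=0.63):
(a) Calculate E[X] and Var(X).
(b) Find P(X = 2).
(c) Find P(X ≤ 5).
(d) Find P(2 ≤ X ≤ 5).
(a) E[X] = 3.1500, Var(X) = 1.1655
(b) P(X = 2) = 0.201042
(c) P(X ≤ 5) = 1.000000
(d) P(2 ≤ X ≤ 5) = 0.934030

We have X ~ Binomial(n=5, p=0.63).

(a) Moments:
E[X] = 3.1500
Var(X) = 1.1655
σ = √Var(X) = 1.0796

(b) Point probability using PMF:
P(X = 2) = 0.201042

(c) Cumulative probability using CDF:
P(X ≤ 5) = F(5) = 1.000000

(d) Range probability:
P(2 ≤ X ≤ 5) = P(X ≤ 5) - P(X ≤ 1)
                   = F(5) - F(1)
                   = 1.000000 - 0.065970
                   = 0.934030

This means approximately 93.4% of outcomes fall in the interval [2, 5].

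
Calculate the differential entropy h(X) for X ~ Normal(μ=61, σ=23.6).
4.5802 nats

We have X ~ Normal(μ=61, σ=23.6).

The differential entropy measures the uncertainty or information content of the distribution.

For a Normal distribution with μ=61, σ=23.6:
h(X) = 4.5802 nats

(In bits, this would be 6.6078 bits.)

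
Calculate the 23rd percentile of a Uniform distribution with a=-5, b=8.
-2.0100

We have X ~ Uniform(a=-5, b=8).

We want to find x such that P(X ≤ x) = 0.23.

This is the 23rd percentile, which means 23% of values fall below this point.

Using the inverse CDF (quantile function):
x = F⁻¹(0.23) = -2.0100

Verification: P(X ≤ -2.0100) = 0.23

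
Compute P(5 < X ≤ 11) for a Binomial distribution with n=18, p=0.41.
0.790097

We have X ~ Binomial(n=18, p=0.41).

To find P(5 < X ≤ 11), we use:
P(5 < X ≤ 11) = P(X ≤ 11) - P(X ≤ 5)
                 = F(11) - F(5)
                 = 0.974961 - 0.184864
                 = 0.790097

So there's approximately a 79.0% chance that X falls in this range.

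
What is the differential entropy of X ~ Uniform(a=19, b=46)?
3.2958 nats

We have X ~ Uniform(a=19, b=46).

The differential entropy measures the uncertainty or information content of the distribution.

For a Uniform distribution with a=19, b=46:
h(X) = 3.2958 nats

(In bits, this would be 4.7549 bits.)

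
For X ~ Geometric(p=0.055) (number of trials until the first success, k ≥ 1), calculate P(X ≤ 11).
0.463277

We have X ~ Geometric(p=0.055) (number of trials until the first success, k ≥ 1).

The CDF gives us P(X ≤ k).

Using the CDF:
P(X ≤ 11) = 0.463277

This means there's approximately a 46.3% chance that X is at most 11.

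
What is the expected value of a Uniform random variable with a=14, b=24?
19.0000

We have X ~ Uniform(a=14, b=24).

For a Uniform distribution with a=14, b=24:
E[X] = 19.0000

This is the expected (average) value of X.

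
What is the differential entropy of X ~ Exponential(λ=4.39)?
-0.4793 nats

We have X ~ Exponential(λ=4.39).

The differential entropy measures the uncertainty or information content of the distribution.

For an Exponential distribution with λ=4.39:
h(X) = -0.4793 nats

(In bits, this would be -0.6915 bits.)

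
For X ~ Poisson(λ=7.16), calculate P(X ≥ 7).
0.573847

We have X ~ Poisson(λ=7.16).

For discrete distributions, P(X ≥ 7) = 1 - P(X ≤ 6).

P(X ≤ 6) = 0.426153
P(X ≥ 7) = 1 - 0.426153 = 0.573847

So there's approximately a 57.4% chance that X is at least 7.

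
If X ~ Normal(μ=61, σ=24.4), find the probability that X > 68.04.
0.386473

We have X ~ Normal(μ=61, σ=24.4).

P(X > 68.04) = 1 - P(X ≤ 68.04)
                = 1 - F(68.04)
                = 1 - 0.613527
                = 0.386473

So there's approximately a 38.6% chance that X exceeds 68.04.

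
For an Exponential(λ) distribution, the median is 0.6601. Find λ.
λ = 1.0501

For X ~ Exponential(λ), the CDF is F(x) = 1 - e^(-λx).
The median m satisfies F(m) = 0.5:
1 - e^(-λm) = 0.5
e^(-λm) = 0.5
λm = ln(2)
m = ln(2) / λ

Given m = 0.6601:
λ = ln(2) / 0.6601 = 0.693147 / 0.6601 = 1.0501

Verification: ln(2) / 1.0501 = 0.6601 ✓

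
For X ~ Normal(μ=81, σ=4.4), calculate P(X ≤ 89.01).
0.965655

We have X ~ Normal(μ=81, σ=4.4).

The CDF gives us P(X ≤ k).

Using the CDF:
P(X ≤ 89.01) = 0.965655

This means there's approximately a 96.6% chance that X is at most 89.01.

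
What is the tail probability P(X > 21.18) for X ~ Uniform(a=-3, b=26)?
0.166207

We have X ~ Uniform(a=-3, b=26).

P(X > 21.18) = 1 - P(X ≤ 21.18)
                = 1 - F(21.18)
                = 1 - 0.833793
                = 0.166207

So there's approximately a 16.6% chance that X exceeds 21.18.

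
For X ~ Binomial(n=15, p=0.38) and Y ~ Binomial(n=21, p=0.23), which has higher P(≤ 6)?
Y has higher probability (P(Y ≤ 6) = 0.8103 > P(X ≤ 6) = 0.6705)

Compute P(≤ 6) for each distribution:

X ~ Binomial(n=15, p=0.38):
P(X ≤ 6) = 0.6705

Y ~ Binomial(n=21, p=0.23):
P(Y ≤ 6) = 0.8103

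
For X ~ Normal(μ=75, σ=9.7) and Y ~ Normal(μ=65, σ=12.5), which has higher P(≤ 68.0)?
Y has higher probability (P(Y ≤ 68.0) = 0.5948 > P(X ≤ 68.0) = 0.2353)

Compute P(≤ 68.0) for each distribution:

X ~ Normal(μ=75, σ=9.7):
P(X ≤ 68.0) = 0.2353

Y ~ Normal(μ=65, σ=12.5):
P(Y ≤ 68.0) = 0.5948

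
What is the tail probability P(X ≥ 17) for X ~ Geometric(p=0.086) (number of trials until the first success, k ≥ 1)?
0.237213

We have X ~ Geometric(p=0.086) (number of trials until the first success, k ≥ 1).

For discrete distributions, P(X ≥ 17) = 1 - P(X ≤ 16).

P(X ≤ 16) = 0.762787
P(X ≥ 17) = 1 - 0.762787 = 0.237213

So there's approximately a 23.7% chance that X is at least 17.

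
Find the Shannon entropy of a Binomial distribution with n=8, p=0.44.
1.7553 nats

We have X ~ Binomial(n=8, p=0.44).

The Shannon entropy measures the uncertainty or information content of the distribution.

For a Binomial distribution with n=8, p=0.44:
H(X) = 1.7553 nats

(In bits, this would be 2.5323 bits.)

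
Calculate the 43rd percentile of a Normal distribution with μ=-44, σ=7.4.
-45.3052

We have X ~ Normal(μ=-44, σ=7.4).

We want to find x such that P(X ≤ x) = 0.43.

This is the 43rd percentile, which means 43% of values fall below this point.

Using the inverse CDF (quantile function):
x = F⁻¹(0.43) = -45.3052

Verification: P(X ≤ -45.3052) = 0.43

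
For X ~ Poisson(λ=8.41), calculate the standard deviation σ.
2.9000

We have X ~ Poisson(λ=8.41).

For a Poisson distribution with λ=8.41:
σ = √Var(X) = 2.9000

The standard deviation is the square root of the variance.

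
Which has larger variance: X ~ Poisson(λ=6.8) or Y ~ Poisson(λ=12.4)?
Y has larger variance (12.4000 > 6.8000)

Compute the variance for each distribution:

X ~ Poisson(λ=6.8):
Var(X) = 6.8000

Y ~ Poisson(λ=12.4):
Var(Y) = 12.4000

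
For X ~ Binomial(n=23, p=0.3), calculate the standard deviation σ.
2.1977

We have X ~ Binomial(n=23, p=0.3).

For a Binomial distribution with n=23, p=0.3:
σ = √Var(X) = 2.1977

The standard deviation is the square root of the variance.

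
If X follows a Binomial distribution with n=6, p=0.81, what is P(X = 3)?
0.072903

We have X ~ Binomial(n=6, p=0.81).

For a Binomial distribution, the PMF gives us the probability of each outcome.

Using the PMF formula:
P(X = 3) = 0.072903

Rounded to 4 decimal places: 0.0729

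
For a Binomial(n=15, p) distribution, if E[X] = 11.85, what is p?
p = 0.79

For a Binomial(n, p) distribution:
E[X] = n × p

Given n = 15 and E[X] = 11.85:
11.85 = 15 × p
p = 11.85 / 15 = 0.79

Verification: Binomial(15, 0.79) has E[X] = 11.85 ✓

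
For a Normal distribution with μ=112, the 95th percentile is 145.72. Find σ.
σ = 20.5003

For X ~ Normal(μ, σ), the p-th percentile satisfies x = μ + z_p × σ,
where z_p = Φ⁻¹(p) is the standard normal quantile.

Step 1: z_{0.95} = Φ⁻¹(0.95) = 1.6449

Step 2: Solve for σ:
145.72 = 112 + 1.6449 × σ
σ = (145.72 - 112) / 1.6449
σ = 33.72 / 1.6449
σ = 20.5003

Verification: μ + z × σ = 112 + 1.6449 × 20.5003 = 145.72 ✓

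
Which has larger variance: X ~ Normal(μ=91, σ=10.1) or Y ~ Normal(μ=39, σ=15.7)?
Y has larger variance (246.4900 > 102.0100)

Compute the variance for each distribution:

X ~ Normal(μ=91, σ=10.1):
Var(X) = 102.0100

Y ~ Normal(μ=39, σ=15.7):
Var(Y) = 246.4900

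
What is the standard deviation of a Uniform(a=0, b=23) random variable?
6.6395

We have X ~ Uniform(a=0, b=23).

For a Uniform distribution with a=0, b=23:
σ = √Var(X) = 6.6395

The standard deviation is the square root of the variance.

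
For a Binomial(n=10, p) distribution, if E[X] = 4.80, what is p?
p = 0.48

For a Binomial(n, p) distribution:
E[X] = n × p

Given n = 10 and E[X] = 4.80:
4.80 = 10 × p
p = 4.80 / 10 = 0.48

Verification: Binomial(10, 0.48) has E[X] = 4.80 ✓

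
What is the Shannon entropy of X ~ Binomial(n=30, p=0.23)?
2.2488 nats

We have X ~ Binomial(n=30, p=0.23).

The Shannon entropy measures the uncertainty or information content of the distribution.

For a Binomial distribution with n=30, p=0.23:
H(X) = 2.2488 nats

(In bits, this would be 3.2443 bits.)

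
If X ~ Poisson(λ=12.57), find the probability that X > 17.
0.087461

We have X ~ Poisson(λ=12.57).

P(X > 17) = 1 - P(X ≤ 17)
                = 1 - F(17)
                = 1 - 0.912539
                = 0.087461

So there's approximately a 8.7% chance that X exceeds 17.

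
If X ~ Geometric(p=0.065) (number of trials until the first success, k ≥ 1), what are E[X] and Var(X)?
E[X] = 15.3846, Var(X) = 221.3018

We have X ~ Geometric(p=0.065) (number of trials until the first success, k ≥ 1).

For a Geometric distribution with p=0.065 (number of trials until the first success, k ≥ 1):

Expected value:
E[X] = 15.3846

Variance:
Var(X) = 221.3018

Standard deviation:
σ = √Var(X) = 14.8762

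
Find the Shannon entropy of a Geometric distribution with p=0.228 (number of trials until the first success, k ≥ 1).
2.3546 nats

We have X ~ Geometric(p=0.228) (number of trials until the first success, k ≥ 1).

The Shannon entropy measures the uncertainty or information content of the distribution.

For a Geometric distribution with p=0.228 (number of trials until the first success, k ≥ 1):
H(X) = 2.3546 nats

(In bits, this would be 3.3970 bits.)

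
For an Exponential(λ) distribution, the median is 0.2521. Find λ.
λ = 2.7495

For X ~ Exponential(λ), the CDF is F(x) = 1 - e^(-λx).
The median m satisfies F(m) = 0.5:
1 - e^(-λm) = 0.5
e^(-λm) = 0.5
λm = ln(2)
m = ln(2) / λ

Given m = 0.2521:
λ = ln(2) / 0.2521 = 0.693147 / 0.2521 = 2.7495

Verification: ln(2) / 2.7495 = 0.2521 ✓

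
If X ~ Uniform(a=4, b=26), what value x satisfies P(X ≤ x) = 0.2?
8.4000

We have X ~ Uniform(a=4, b=26).

We want to find x such that P(X ≤ x) = 0.2.

This is the 20th percentile, which means 20% of values fall below this point.

Using the inverse CDF (quantile function):
x = F⁻¹(0.2) = 8.4000

Verification: P(X ≤ 8.4000) = 0.2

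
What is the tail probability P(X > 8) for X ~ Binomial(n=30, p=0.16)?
0.040283

We have X ~ Binomial(n=30, p=0.16).

P(X > 8) = 1 - P(X ≤ 8)
                = 1 - F(8)
                = 1 - 0.959717
                = 0.040283

So there's approximately a 4.0% chance that X exceeds 8.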